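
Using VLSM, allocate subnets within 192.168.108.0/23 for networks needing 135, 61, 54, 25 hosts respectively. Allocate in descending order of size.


135 hosts -> /24 (254 usable): 192.168.108.0/24
61 hosts -> /26 (62 usable): 192.168.109.0/26
54 hosts -> /26 (62 usable): 192.168.109.64/26
25 hosts -> /27 (30 usable): 192.168.109.128/27
Allocation: 192.168.108.0/24 (135 hosts, 254 usable); 192.168.109.0/26 (61 hosts, 62 usable); 192.168.109.64/26 (54 hosts, 62 usable); 192.168.109.128/27 (25 hosts, 30 usable)


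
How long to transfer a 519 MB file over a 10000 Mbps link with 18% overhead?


Effective throughput = 10000 * (1 - 18/100) = 8200 Mbps
File size in Mb = 519 * 8 = 4152 Mb
Time = 4152 / 8200
Time = 0.5063 seconds


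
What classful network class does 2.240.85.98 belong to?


First octet: 2
Binary: 00000010
0xxxxxxx -> Class A (1-126)
Class A, default mask 255.0.0.0 (/8)


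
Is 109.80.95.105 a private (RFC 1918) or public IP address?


RFC 1918 private ranges:
  10.0.0.0/8 (10.0.0.0 - 10.255.255.255)
  172.16.0.0/12 (172.16.0.0 - 172.31.255.255)
  192.168.0.0/16 (192.168.0.0 - 192.168.255.255)
Public (not in any RFC 1918 range)


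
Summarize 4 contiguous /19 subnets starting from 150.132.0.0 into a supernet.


Original prefix: /19
Number of subnets: 4 = 2^2
New prefix = 19 - 2 = 17
Supernet: 150.132.0.0/17


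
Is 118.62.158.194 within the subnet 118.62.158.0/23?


Subnet network: 118.62.158.0
Test IP AND mask: 118.62.158.0
Yes, 118.62.158.194 is in 118.62.158.0/23


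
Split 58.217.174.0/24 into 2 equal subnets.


New prefix = 24 + 1 = 25
Each subnet has 128 addresses
  58.217.174.0/25
  58.217.174.128/25
Subnets: 58.217.174.0/25, 58.217.174.128/25


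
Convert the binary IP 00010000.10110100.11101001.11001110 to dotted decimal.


00010000 = 16
10110100 = 180
11101001 = 233
11001110 = 206
IP: 16.180.233.206


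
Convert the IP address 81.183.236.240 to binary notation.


81 = 01010001
183 = 10110111
236 = 11101100
240 = 11110000
Binary: 01010001.10110111.11101100.11110000


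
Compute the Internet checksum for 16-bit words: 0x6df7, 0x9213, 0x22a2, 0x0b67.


Sum all words (with carry folding):
+ 0x6df7 = 0x6df7
+ 0x9213 = 0x000b
+ 0x22a2 = 0x22ad
+ 0x0b67 = 0x2e14
One's complement: ~0x2e14
Checksum = 0xd1eb


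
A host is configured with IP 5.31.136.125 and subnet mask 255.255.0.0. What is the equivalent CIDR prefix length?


Binary: 11111111.11111111.00000000.00000000
Count leading 1s
Prefix: /16


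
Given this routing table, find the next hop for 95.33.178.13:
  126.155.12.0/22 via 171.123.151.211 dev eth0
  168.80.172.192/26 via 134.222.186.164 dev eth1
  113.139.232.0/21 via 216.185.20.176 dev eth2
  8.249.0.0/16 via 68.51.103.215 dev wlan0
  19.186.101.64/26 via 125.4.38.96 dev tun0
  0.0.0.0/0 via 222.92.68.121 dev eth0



Longest prefix match for 95.33.178.13:
  /22 126.155.12.0: no
  /26 168.80.172.192: no
  /21 113.139.232.0: no
  /16 8.249.0.0: no
  /26 19.186.101.64: no
  /0 0.0.0.0: MATCH
Selected: next-hop 222.92.68.121 via eth0 (matched /0)


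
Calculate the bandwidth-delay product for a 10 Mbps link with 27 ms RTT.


BDP = bandwidth * RTT
= 10 Mbps * 27 ms
= 10 * 1e6 * 27 / 1000 bits
= 270000 bits
= 33750 bytes
= 32.959 KB
BDP = 270000 bits (33750 bytes)


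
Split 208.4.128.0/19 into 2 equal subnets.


New prefix = 19 + 1 = 20
Each subnet has 4096 addresses
  208.4.128.0/20
  208.4.144.0/20
Subnets: 208.4.128.0/20, 208.4.144.0/20


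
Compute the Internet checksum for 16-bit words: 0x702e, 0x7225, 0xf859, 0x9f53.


Sum all words (with carry folding):
+ 0x702e = 0x702e
+ 0x7225 = 0xe253
+ 0xf859 = 0xdaad
+ 0x9f53 = 0x7a01
One's complement: ~0x7a01
Checksum = 0x85fe


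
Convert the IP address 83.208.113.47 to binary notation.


83 = 01010011
208 = 11010000
113 = 01110001
47 = 00101111
Binary: 01010011.11010000.01110001.00101111


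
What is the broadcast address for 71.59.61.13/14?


Network: 71.56.0.0/14
Host bits = 18
Set all host bits to 1:
Broadcast: 71.59.255.255


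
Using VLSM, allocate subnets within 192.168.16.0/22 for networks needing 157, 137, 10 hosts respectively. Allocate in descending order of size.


157 hosts -> /24 (254 usable): 192.168.16.0/24
137 hosts -> /24 (254 usable): 192.168.17.0/24
10 hosts -> /28 (14 usable): 192.168.18.0/28
Allocation: 192.168.16.0/24 (157 hosts, 254 usable); 192.168.17.0/24 (137 hosts, 254 usable); 192.168.18.0/28 (10 hosts, 14 usable)


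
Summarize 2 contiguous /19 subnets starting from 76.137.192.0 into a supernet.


Original prefix: /19
Number of subnets: 2 = 2^1
New prefix = 19 - 1 = 18
Supernet: 76.137.192.0/18


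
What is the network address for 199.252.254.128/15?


IP:   11000111.11111100.11111110.10000000
Mask: 11111111.11111110.00000000.00000000
AND operation:
Net:  11000111.11111100.00000000.00000000
Network: 199.252.0.0/15


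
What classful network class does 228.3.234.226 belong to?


First octet: 228
Binary: 11100100
1110xxxx -> Class D (224-239)
Class D (multicast), default mask N/A


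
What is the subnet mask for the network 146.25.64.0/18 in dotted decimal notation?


/18 means 18 network bits, 14 host bits
Binary: 11111111111111111100000000000000
Mask: 255.255.192.0


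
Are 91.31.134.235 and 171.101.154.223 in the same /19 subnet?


Mask: 255.255.224.0
91.31.134.235 AND mask = 91.31.128.0
171.101.154.223 AND mask = 171.101.128.0
No, different subnets (91.31.128.0 vs 171.101.128.0)


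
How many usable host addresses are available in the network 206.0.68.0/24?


Host bits = 32 - 24 = 8
Total addresses = 2^8 = 256
Usable = total - 2 (network and broadcast)
Usable hosts: 254


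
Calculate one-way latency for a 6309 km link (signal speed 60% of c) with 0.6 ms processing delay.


Speed = 0.6 * 3e5 km/s = 180000 km/s
Propagation delay = 6309 / 180000 = 0.035 s = 35.05 ms
Processing delay = 0.6 ms
Total one-way latency = 35.65 ms


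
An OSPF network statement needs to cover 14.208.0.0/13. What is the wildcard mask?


Subnet mask: 255.248.0.0
Wildcard = 255.255.255.255 - subnet mask
255 - 255 = 0
255 - 248 = 7
255 - 0 = 255
255 - 0 = 255
Wildcard: 0.7.255.255


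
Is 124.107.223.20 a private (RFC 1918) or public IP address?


RFC 1918 private ranges:
  10.0.0.0/8 (10.0.0.0 - 10.255.255.255)
  172.16.0.0/12 (172.16.0.0 - 172.31.255.255)
  192.168.0.0/16 (192.168.0.0 - 192.168.255.255)
Public (not in any RFC 1918 range)


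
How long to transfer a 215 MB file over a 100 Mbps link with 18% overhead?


Effective throughput = 100 * (1 - 18/100) = 82 Mbps
File size in Mb = 215 * 8 = 1720 Mb
Time = 1720 / 82
Time = 20.9756 seconds


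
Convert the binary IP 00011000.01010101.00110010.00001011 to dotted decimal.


00011000 = 24
01010101 = 85
00110010 = 50
00001011 = 11
IP: 24.85.50.11


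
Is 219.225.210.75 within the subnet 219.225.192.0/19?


Subnet network: 219.225.192.0
Test IP AND mask: 219.225.192.0
Yes, 219.225.210.75 is in 219.225.192.0/19


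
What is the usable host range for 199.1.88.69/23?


Network: 199.1.88.0
Broadcast: 199.1.89.255
First usable = network + 1
Last usable = broadcast - 1
Range: 199.1.88.1 to 199.1.89.254


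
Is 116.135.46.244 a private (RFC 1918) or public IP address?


RFC 1918 private ranges:
  10.0.0.0/8 (10.0.0.0 - 10.255.255.255)
  172.16.0.0/12 (172.16.0.0 - 172.31.255.255)
  192.168.0.0/16 (192.168.0.0 - 192.168.255.255)
Public (not in any RFC 1918 range)


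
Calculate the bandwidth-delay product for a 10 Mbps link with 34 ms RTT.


BDP = bandwidth * RTT
= 10 Mbps * 34 ms
= 10 * 1e6 * 34 / 1000 bits
= 340000 bits
= 42500 bytes
= 41.5039 KB
BDP = 340000 bits (42500 bytes)


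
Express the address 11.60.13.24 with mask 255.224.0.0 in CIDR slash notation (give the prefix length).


Binary: 11111111.11100000.00000000.00000000
Count leading 1s
Prefix: /11


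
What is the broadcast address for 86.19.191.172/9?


Network: 86.0.0.0/9
Host bits = 23
Set all host bits to 1:
Broadcast: 86.127.255.255


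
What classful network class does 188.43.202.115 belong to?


First octet: 188
Binary: 10111100
10xxxxxx -> Class B (128-191)
Class B, default mask 255.255.0.0 (/16)


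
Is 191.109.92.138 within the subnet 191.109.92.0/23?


Subnet network: 191.109.92.0
Test IP AND mask: 191.109.92.0
Yes, 191.109.92.138 is in 191.109.92.0/23


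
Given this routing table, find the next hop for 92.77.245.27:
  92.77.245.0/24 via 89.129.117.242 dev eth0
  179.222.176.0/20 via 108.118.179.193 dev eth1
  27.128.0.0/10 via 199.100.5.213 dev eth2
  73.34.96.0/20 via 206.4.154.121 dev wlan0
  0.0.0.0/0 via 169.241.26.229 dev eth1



Longest prefix match for 92.77.245.27:
  /24 92.77.245.0: MATCH
  /20 179.222.176.0: no
  /10 27.128.0.0: no
  /20 73.34.96.0: no
  /0 0.0.0.0: MATCH
Selected: next-hop 89.129.117.242 via eth0 (matched /24)


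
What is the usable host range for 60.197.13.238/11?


Network: 60.192.0.0
Broadcast: 60.223.255.255
First usable = network + 1
Last usable = broadcast - 1
Range: 60.192.0.1 to 60.223.255.254


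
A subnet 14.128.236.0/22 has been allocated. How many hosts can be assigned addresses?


Host bits = 32 - 22 = 10
Total addresses = 2^10 = 1024
Usable = total - 2 (network and broadcast)
Usable hosts: 1022


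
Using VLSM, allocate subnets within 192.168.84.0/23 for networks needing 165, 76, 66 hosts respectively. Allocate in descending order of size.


165 hosts -> /24 (254 usable): 192.168.84.0/24
76 hosts -> /25 (126 usable): 192.168.85.0/25
66 hosts -> /25 (126 usable): 192.168.85.128/25
Allocation: 192.168.84.0/24 (165 hosts, 254 usable); 192.168.85.0/25 (76 hosts, 126 usable); 192.168.85.128/25 (66 hosts, 126 usable)


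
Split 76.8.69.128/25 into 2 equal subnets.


New prefix = 25 + 1 = 26
Each subnet has 64 addresses
  76.8.69.128/26
  76.8.69.192/26
Subnets: 76.8.69.128/26, 76.8.69.192/26


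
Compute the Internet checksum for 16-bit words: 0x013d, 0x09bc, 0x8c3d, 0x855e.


Sum all words (with carry folding):
+ 0x013d = 0x013d
+ 0x09bc = 0x0af9
+ 0x8c3d = 0x9736
+ 0x855e = 0x1c95
One's complement: ~0x1c95
Checksum = 0xe36a


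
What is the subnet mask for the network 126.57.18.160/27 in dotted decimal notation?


/27 means 27 network bits, 5 host bits
Binary: 11111111111111111111111111100000
Mask: 255.255.255.224


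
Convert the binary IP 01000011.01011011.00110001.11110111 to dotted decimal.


01000011 = 67
01011011 = 91
00110001 = 49
11110111 = 247
IP: 67.91.49.247


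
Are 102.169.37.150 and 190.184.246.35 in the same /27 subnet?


Mask: 255.255.255.224
102.169.37.150 AND mask = 102.169.37.128
190.184.246.35 AND mask = 190.184.246.32
No, different subnets (102.169.37.128 vs 190.184.246.32)


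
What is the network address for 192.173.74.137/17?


IP:   11000000.10101101.01001010.10001001
Mask: 11111111.11111111.10000000.00000000
AND operation:
Net:  11000000.10101101.00000000.00000000
Network: 192.173.0.0/17


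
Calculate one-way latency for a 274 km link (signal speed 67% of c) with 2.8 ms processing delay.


Speed = 0.67 * 3e5 km/s = 201000 km/s
Propagation delay = 274 / 201000 = 0.0014 s = 1.3632 ms
Processing delay = 2.8 ms
Total one-way latency = 4.1632 ms


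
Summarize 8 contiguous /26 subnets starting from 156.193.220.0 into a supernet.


Original prefix: /26
Number of subnets: 8 = 2^3
New prefix = 26 - 3 = 23
Supernet: 156.193.220.0/23


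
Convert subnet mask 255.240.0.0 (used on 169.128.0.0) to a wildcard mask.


Subnet mask: 255.240.0.0
Wildcard = 255.255.255.255 - subnet mask
255 - 255 = 0
255 - 240 = 15
255 - 0 = 255
255 - 0 = 255
Wildcard: 0.15.255.255


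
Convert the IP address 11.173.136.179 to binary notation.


11 = 00001011
173 = 10101101
136 = 10001000
179 = 10110011
Binary: 00001011.10101101.10001000.10110011


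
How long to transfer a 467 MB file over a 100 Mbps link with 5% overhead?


Effective throughput = 100 * (1 - 5/100) = 95 Mbps
File size in Mb = 467 * 8 = 3736 Mb
Time = 3736 / 95
Time = 39.3263 seconds


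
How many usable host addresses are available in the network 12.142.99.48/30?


Host bits = 32 - 30 = 2
Total addresses = 2^2 = 4
Usable = total - 2 (network and broadcast)
Usable hosts: 2


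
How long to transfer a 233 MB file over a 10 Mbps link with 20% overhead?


Effective throughput = 10 * (1 - 20/100) = 8 Mbps
File size in Mb = 233 * 8 = 1864 Mb
Time = 1864 / 8
Time = 233 seconds


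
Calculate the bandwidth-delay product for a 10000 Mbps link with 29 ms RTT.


BDP = bandwidth * RTT
= 10000 Mbps * 29 ms
= 10000 * 1e6 * 29 / 1000 bits
= 290000000 bits
= 36250000 bytes
= 35400.3906 KB
BDP = 290000000 bits (36250000 bytes)


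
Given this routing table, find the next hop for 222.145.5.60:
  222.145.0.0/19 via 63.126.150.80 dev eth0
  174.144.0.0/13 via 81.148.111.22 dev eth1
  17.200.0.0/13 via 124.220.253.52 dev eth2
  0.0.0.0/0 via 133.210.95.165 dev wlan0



Longest prefix match for 222.145.5.60:
  /19 222.145.0.0: MATCH
  /13 174.144.0.0: no
  /13 17.200.0.0: no
  /0 0.0.0.0: MATCH
Selected: next-hop 63.126.150.80 via eth0 (matched /19)


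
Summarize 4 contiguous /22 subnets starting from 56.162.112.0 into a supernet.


Original prefix: /22
Number of subnets: 4 = 2^2
New prefix = 22 - 2 = 20
Supernet: 56.162.112.0/20


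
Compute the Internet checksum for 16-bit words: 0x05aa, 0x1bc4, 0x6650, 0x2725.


Sum all words (with carry folding):
+ 0x05aa = 0x05aa
+ 0x1bc4 = 0x216e
+ 0x6650 = 0x87be
+ 0x2725 = 0xaee3
One's complement: ~0xaee3
Checksum = 0x511c


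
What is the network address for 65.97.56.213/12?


IP:   01000001.01100001.00111000.11010101
Mask: 11111111.11110000.00000000.00000000
AND operation:
Net:  01000001.01100000.00000000.00000000
Network: 65.96.0.0/12


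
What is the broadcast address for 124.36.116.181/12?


Network: 124.32.0.0/12
Host bits = 20
Set all host bits to 1:
Broadcast: 124.47.255.255


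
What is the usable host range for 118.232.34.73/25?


Network: 118.232.34.0
Broadcast: 118.232.34.127
First usable = network + 1
Last usable = broadcast - 1
Range: 118.232.34.1 to 118.232.34.126


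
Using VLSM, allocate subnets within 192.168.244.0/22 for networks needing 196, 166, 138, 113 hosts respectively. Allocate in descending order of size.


196 hosts -> /24 (254 usable): 192.168.244.0/24
166 hosts -> /24 (254 usable): 192.168.245.0/24
138 hosts -> /24 (254 usable): 192.168.246.0/24
113 hosts -> /25 (126 usable): 192.168.247.0/25
Allocation: 192.168.244.0/24 (196 hosts, 254 usable); 192.168.245.0/24 (166 hosts, 254 usable); 192.168.246.0/24 (138 hosts, 254 usable); 192.168.247.0/25 (113 hosts, 126 usable)


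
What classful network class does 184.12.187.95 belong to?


First octet: 184
Binary: 10111000
10xxxxxx -> Class B (128-191)
Class B, default mask 255.255.0.0 (/16)


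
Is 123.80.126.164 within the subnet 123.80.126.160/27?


Subnet network: 123.80.126.160
Test IP AND mask: 123.80.126.160
Yes, 123.80.126.164 is in 123.80.126.160/27


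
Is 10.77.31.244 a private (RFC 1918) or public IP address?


RFC 1918 private ranges:
  10.0.0.0/8 (10.0.0.0 - 10.255.255.255)
  172.16.0.0/12 (172.16.0.0 - 172.31.255.255)
  192.168.0.0/16 (192.168.0.0 - 192.168.255.255)
Private (in 10.0.0.0/8)


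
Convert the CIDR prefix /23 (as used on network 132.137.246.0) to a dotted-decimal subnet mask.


/23 means 23 network bits, 9 host bits
Binary: 11111111111111111111111000000000
Mask: 255.255.254.0


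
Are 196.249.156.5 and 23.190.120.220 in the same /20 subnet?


Mask: 255.255.240.0
196.249.156.5 AND mask = 196.249.144.0
23.190.120.220 AND mask = 23.190.112.0
No, different subnets (196.249.144.0 vs 23.190.112.0)


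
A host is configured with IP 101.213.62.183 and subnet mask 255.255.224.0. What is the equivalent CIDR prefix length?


Binary: 11111111.11111111.11100000.00000000
Count leading 1s
Prefix: /19


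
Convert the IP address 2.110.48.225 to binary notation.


2 = 00000010
110 = 01101110
48 = 00110000
225 = 11100001
Binary: 00000010.01101110.00110000.11100001


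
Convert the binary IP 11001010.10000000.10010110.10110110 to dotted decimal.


11001010 = 202
10000000 = 128
10010110 = 150
10110110 = 182
IP: 202.128.150.182


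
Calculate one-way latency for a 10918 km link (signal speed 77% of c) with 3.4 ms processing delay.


Speed = 0.77 * 3e5 km/s = 231000 km/s
Propagation delay = 10918 / 231000 = 0.0473 s = 47.2641 ms
Processing delay = 3.4 ms
Total one-way latency = 50.6641 ms


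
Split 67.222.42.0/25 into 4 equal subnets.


New prefix = 25 + 2 = 27
Each subnet has 32 addresses
  67.222.42.0/27
  67.222.42.32/27
  67.222.42.64/27
  67.222.42.96/27
Subnets: 67.222.42.0/27, 67.222.42.32/27, 67.222.42.64/27, 67.222.42.96/27


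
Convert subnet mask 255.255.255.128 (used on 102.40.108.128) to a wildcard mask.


Subnet mask: 255.255.255.128
Wildcard = 255.255.255.255 - subnet mask
255 - 255 = 0
255 - 255 = 0
255 - 255 = 0
255 - 128 = 127
Wildcard: 0.0.0.127


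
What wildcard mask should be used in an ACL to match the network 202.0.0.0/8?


Subnet mask: 255.0.0.0
Wildcard = 255.255.255.255 - subnet mask
255 - 255 = 0
255 - 0 = 255
255 - 0 = 255
255 - 0 = 255
Wildcard: 0.255.255.255


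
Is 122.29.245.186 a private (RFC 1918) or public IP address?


RFC 1918 private ranges:
  10.0.0.0/8 (10.0.0.0 - 10.255.255.255)
  172.16.0.0/12 (172.16.0.0 - 172.31.255.255)
  192.168.0.0/16 (192.168.0.0 - 192.168.255.255)
Public (not in any RFC 1918 range)


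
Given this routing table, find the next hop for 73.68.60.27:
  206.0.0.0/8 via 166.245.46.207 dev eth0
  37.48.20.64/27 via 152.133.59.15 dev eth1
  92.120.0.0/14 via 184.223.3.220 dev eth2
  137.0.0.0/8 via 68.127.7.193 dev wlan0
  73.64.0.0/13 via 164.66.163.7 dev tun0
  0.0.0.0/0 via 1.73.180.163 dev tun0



Longest prefix match for 73.68.60.27:
  /8 206.0.0.0: no
  /27 37.48.20.64: no
  /14 92.120.0.0: no
  /8 137.0.0.0: no
  /13 73.64.0.0: MATCH
  /0 0.0.0.0: MATCH
Selected: next-hop 164.66.163.7 via tun0 (matched /13)


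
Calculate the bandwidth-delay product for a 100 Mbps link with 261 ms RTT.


BDP = bandwidth * RTT
= 100 Mbps * 261 ms
= 100 * 1e6 * 261 / 1000 bits
= 26100000 bits
= 3262500 bytes
= 3186.0352 KB
BDP = 26100000 bits (3262500 bytes)


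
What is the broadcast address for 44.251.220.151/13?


Network: 44.248.0.0/13
Host bits = 19
Set all host bits to 1:
Broadcast: 44.255.255.255


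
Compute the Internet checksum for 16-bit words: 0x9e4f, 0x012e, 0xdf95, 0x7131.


Sum all words (with carry folding):
+ 0x9e4f = 0x9e4f
+ 0x012e = 0x9f7d
+ 0xdf95 = 0x7f13
+ 0x7131 = 0xf044
One's complement: ~0xf044
Checksum = 0x0fbb


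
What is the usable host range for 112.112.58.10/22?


Network: 112.112.56.0
Broadcast: 112.112.59.255
First usable = network + 1
Last usable = broadcast - 1
Range: 112.112.56.1 to 112.112.59.254


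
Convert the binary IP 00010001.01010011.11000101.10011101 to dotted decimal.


00010001 = 17
01010011 = 83
11000101 = 197
10011101 = 157
IP: 17.83.197.157


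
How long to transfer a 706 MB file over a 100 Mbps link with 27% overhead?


Effective throughput = 100 * (1 - 27/100) = 73 Mbps
File size in Mb = 706 * 8 = 5648 Mb
Time = 5648 / 73
Time = 77.3699 seconds


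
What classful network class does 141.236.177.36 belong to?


First octet: 141
Binary: 10001101
10xxxxxx -> Class B (128-191)
Class B, default mask 255.255.0.0 (/16)


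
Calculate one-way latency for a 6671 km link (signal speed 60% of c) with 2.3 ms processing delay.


Speed = 0.6 * 3e5 km/s = 180000 km/s
Propagation delay = 6671 / 180000 = 0.0371 s = 37.0611 ms
Processing delay = 2.3 ms
Total one-way latency = 39.3611 ms


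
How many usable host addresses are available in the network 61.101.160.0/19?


Host bits = 32 - 19 = 13
Total addresses = 2^13 = 8192
Usable = total - 2 (network and broadcast)
Usable hosts: 8190


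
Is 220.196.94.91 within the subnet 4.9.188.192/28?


Subnet network: 4.9.188.192
Test IP AND mask: 220.196.94.80
No, 220.196.94.91 is not in 4.9.188.192/28


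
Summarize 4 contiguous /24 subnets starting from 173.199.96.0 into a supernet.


Original prefix: /24
Number of subnets: 4 = 2^2
New prefix = 24 - 2 = 22
Supernet: 173.199.96.0/22


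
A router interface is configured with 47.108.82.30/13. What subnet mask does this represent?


/13 means 13 network bits, 19 host bits
Binary: 11111111111110000000000000000000
Mask: 255.248.0.0


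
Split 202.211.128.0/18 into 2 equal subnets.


New prefix = 18 + 1 = 19
Each subnet has 8192 addresses
  202.211.128.0/19
  202.211.160.0/19
Subnets: 202.211.128.0/19, 202.211.160.0/19


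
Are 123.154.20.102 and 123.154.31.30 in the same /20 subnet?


Mask: 255.255.240.0
123.154.20.102 AND mask = 123.154.16.0
123.154.31.30 AND mask = 123.154.16.0
Yes, same subnet (123.154.16.0)


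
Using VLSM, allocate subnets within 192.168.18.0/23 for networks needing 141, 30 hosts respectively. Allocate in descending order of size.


141 hosts -> /24 (254 usable): 192.168.18.0/24
30 hosts -> /27 (30 usable): 192.168.19.0/27
Allocation: 192.168.18.0/24 (141 hosts, 254 usable); 192.168.19.0/27 (30 hosts, 30 usable)


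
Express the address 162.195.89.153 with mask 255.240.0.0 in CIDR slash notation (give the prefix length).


Binary: 11111111.11110000.00000000.00000000
Count leading 1s
Prefix: /12


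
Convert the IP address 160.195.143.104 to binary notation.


160 = 10100000
195 = 11000011
143 = 10001111
104 = 01101000
Binary: 10100000.11000011.10001111.01101000


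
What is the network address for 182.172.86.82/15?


IP:   10110110.10101100.01010110.01010010
Mask: 11111111.11111110.00000000.00000000
AND operation:
Net:  10110110.10101100.00000000.00000000
Network: 182.172.0.0/15


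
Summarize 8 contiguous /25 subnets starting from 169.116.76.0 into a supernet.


Original prefix: /25
Number of subnets: 8 = 2^3
New prefix = 25 - 3 = 22
Supernet: 169.116.76.0/22


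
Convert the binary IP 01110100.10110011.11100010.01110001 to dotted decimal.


01110100 = 116
10110011 = 179
11100010 = 226
01110001 = 113
IP: 116.179.226.113


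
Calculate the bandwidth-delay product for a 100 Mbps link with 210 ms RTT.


BDP = bandwidth * RTT
= 100 Mbps * 210 ms
= 100 * 1e6 * 210 / 1000 bits
= 21000000 bits
= 2625000 bytes
= 2563.4766 KB
BDP = 21000000 bits (2625000 bytes)


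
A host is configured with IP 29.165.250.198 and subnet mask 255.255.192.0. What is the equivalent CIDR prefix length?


Binary: 11111111.11111111.11000000.00000000
Count leading 1s
Prefix: /18


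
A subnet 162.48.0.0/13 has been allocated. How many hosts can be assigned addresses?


Host bits = 32 - 13 = 19
Total addresses = 2^19 = 524288
Usable = total - 2 (network and broadcast)
Usable hosts: 524286


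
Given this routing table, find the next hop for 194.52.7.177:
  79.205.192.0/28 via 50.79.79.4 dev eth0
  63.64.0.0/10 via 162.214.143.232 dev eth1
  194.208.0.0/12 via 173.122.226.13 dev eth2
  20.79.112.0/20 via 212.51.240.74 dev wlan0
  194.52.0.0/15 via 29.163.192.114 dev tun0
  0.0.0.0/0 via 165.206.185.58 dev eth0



Longest prefix match for 194.52.7.177:
  /28 79.205.192.0: no
  /10 63.64.0.0: no
  /12 194.208.0.0: no
  /20 20.79.112.0: no
  /15 194.52.0.0: MATCH
  /0 0.0.0.0: MATCH
Selected: next-hop 29.163.192.114 via tun0 (matched /15)


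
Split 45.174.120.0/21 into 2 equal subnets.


New prefix = 21 + 1 = 22
Each subnet has 1024 addresses
  45.174.120.0/22
  45.174.124.0/22
Subnets: 45.174.120.0/22, 45.174.124.0/22


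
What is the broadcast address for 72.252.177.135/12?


Network: 72.240.0.0/12
Host bits = 20
Set all host bits to 1:
Broadcast: 72.255.255.255


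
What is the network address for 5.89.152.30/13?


IP:   00000101.01011001.10011000.00011110
Mask: 11111111.11111000.00000000.00000000
AND operation:
Net:  00000101.01011000.00000000.00000000
Network: 5.88.0.0/13


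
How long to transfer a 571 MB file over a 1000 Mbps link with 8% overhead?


Effective throughput = 1000 * (1 - 8/100) = 920 Mbps
File size in Mb = 571 * 8 = 4568 Mb
Time = 4568 / 920
Time = 4.9652 seconds


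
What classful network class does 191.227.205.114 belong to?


First octet: 191
Binary: 10111111
10xxxxxx -> Class B (128-191)
Class B, default mask 255.255.0.0 (/16)


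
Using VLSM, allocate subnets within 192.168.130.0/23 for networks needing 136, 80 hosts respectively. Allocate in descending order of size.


136 hosts -> /24 (254 usable): 192.168.130.0/24
80 hosts -> /25 (126 usable): 192.168.131.0/25
Allocation: 192.168.130.0/24 (136 hosts, 254 usable); 192.168.131.0/25 (80 hosts, 126 usable)


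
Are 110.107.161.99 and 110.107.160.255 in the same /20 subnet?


Mask: 255.255.240.0
110.107.161.99 AND mask = 110.107.160.0
110.107.160.255 AND mask = 110.107.160.0
Yes, same subnet (110.107.160.0)


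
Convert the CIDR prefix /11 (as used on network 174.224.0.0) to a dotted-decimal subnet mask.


/11 means 11 network bits, 21 host bits
Binary: 11111111111000000000000000000000
Mask: 255.224.0.0


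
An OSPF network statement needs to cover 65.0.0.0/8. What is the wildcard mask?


Subnet mask: 255.0.0.0
Wildcard = 255.255.255.255 - subnet mask
255 - 255 = 0
255 - 0 = 255
255 - 0 = 255
255 - 0 = 255
Wildcard: 0.255.255.255


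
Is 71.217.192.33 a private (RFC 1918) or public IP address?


RFC 1918 private ranges:
  10.0.0.0/8 (10.0.0.0 - 10.255.255.255)
  172.16.0.0/12 (172.16.0.0 - 172.31.255.255)
  192.168.0.0/16 (192.168.0.0 - 192.168.255.255)
Public (not in any RFC 1918 range)


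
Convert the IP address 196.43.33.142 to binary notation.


196 = 11000100
43 = 00101011
33 = 00100001
142 = 10001110
Binary: 11000100.00101011.00100001.10001110


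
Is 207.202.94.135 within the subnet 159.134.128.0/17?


Subnet network: 159.134.128.0
Test IP AND mask: 207.202.0.0
No, 207.202.94.135 is not in 159.134.128.0/17


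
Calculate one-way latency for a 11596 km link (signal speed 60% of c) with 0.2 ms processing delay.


Speed = 0.6 * 3e5 km/s = 180000 km/s
Propagation delay = 11596 / 180000 = 0.0644 s = 64.4222 ms
Processing delay = 0.2 ms
Total one-way latency = 64.6222 ms


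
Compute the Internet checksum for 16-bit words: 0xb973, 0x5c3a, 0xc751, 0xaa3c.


Sum all words (with carry folding):
+ 0xb973 = 0xb973
+ 0x5c3a = 0x15ae
+ 0xc751 = 0xdcff
+ 0xaa3c = 0x873c
One's complement: ~0x873c
Checksum = 0x78c3


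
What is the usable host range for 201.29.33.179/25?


Network: 201.29.33.128
Broadcast: 201.29.33.255
First usable = network + 1
Last usable = broadcast - 1
Range: 201.29.33.129 to 201.29.33.254


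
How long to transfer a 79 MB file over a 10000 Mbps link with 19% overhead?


Effective throughput = 10000 * (1 - 19/100) = 8100.0 Mbps
File size in Mb = 79 * 8 = 632 Mb
Time = 632 / 8100.0
Time = 0.078 seconds


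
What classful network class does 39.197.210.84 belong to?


First octet: 39
Binary: 00100111
0xxxxxxx -> Class A (1-126)
Class A, default mask 255.0.0.0 (/8)


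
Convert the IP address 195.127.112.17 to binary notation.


195 = 11000011
127 = 01111111
112 = 01110000
17 = 00010001
Binary: 11000011.01111111.01110000.00010001


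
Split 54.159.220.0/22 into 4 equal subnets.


New prefix = 22 + 2 = 24
Each subnet has 256 addresses
  54.159.220.0/24
  54.159.221.0/24
  54.159.222.0/24
  54.159.223.0/24
Subnets: 54.159.220.0/24, 54.159.221.0/24, 54.159.222.0/24, 54.159.223.0/24


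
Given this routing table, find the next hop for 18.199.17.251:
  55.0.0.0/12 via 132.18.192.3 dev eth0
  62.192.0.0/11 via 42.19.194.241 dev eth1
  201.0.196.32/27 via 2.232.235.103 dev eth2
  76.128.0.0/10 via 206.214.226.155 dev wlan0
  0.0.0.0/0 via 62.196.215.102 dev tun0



Longest prefix match for 18.199.17.251:
  /12 55.0.0.0: no
  /11 62.192.0.0: no
  /27 201.0.196.32: no
  /10 76.128.0.0: no
  /0 0.0.0.0: MATCH
Selected: next-hop 62.196.215.102 via tun0 (matched /0)


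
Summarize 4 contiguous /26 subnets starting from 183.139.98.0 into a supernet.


Original prefix: /26
Number of subnets: 4 = 2^2
New prefix = 26 - 2 = 24
Supernet: 183.139.98.0/24


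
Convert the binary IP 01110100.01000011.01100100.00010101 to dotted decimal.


01110100 = 116
01000011 = 67
01100100 = 100
00010101 = 21
IP: 116.67.100.21


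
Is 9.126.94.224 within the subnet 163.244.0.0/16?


Subnet network: 163.244.0.0
Test IP AND mask: 9.126.0.0
No, 9.126.94.224 is not in 163.244.0.0/16


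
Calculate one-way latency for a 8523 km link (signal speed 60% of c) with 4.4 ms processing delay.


Speed = 0.6 * 3e5 km/s = 180000 km/s
Propagation delay = 8523 / 180000 = 0.0474 s = 47.35 ms
Processing delay = 4.4 ms
Total one-way latency = 51.75 ms


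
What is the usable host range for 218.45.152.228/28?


Network: 218.45.152.224
Broadcast: 218.45.152.239
First usable = network + 1
Last usable = broadcast - 1
Range: 218.45.152.225 to 218.45.152.238


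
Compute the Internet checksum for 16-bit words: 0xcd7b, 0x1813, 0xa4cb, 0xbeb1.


Sum all words (with carry folding):
+ 0xcd7b = 0xcd7b
+ 0x1813 = 0xe58e
+ 0xa4cb = 0x8a5a
+ 0xbeb1 = 0x490c
One's complement: ~0x490c
Checksum = 0xb6f3


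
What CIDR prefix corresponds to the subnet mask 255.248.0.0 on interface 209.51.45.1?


Binary: 11111111.11111000.00000000.00000000
Count leading 1s
Prefix: /13


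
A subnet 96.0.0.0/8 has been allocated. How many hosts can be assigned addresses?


Host bits = 32 - 8 = 24
Total addresses = 2^24 = 16777216
Usable = total - 2 (network and broadcast)
Usable hosts: 16777214


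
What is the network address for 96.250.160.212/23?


IP:   01100000.11111010.10100000.11010100
Mask: 11111111.11111111.11111110.00000000
AND operation:
Net:  01100000.11111010.10100000.00000000
Network: 96.250.160.0/23


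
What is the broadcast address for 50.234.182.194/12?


Network: 50.224.0.0/12
Host bits = 20
Set all host bits to 1:
Broadcast: 50.239.255.255


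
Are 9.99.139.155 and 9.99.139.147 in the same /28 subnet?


Mask: 255.255.255.240
9.99.139.155 AND mask = 9.99.139.144
9.99.139.147 AND mask = 9.99.139.144
Yes, same subnet (9.99.139.144)


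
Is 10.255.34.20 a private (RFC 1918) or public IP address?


RFC 1918 private ranges:
  10.0.0.0/8 (10.0.0.0 - 10.255.255.255)
  172.16.0.0/12 (172.16.0.0 - 172.31.255.255)
  192.168.0.0/16 (192.168.0.0 - 192.168.255.255)
Private (in 10.0.0.0/8)


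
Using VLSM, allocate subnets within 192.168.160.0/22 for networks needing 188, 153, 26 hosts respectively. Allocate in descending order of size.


188 hosts -> /24 (254 usable): 192.168.160.0/24
153 hosts -> /24 (254 usable): 192.168.161.0/24
26 hosts -> /27 (30 usable): 192.168.162.0/27
Allocation: 192.168.160.0/24 (188 hosts, 254 usable); 192.168.161.0/24 (153 hosts, 254 usable); 192.168.162.0/27 (26 hosts, 30 usable)


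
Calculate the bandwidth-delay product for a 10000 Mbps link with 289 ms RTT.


BDP = bandwidth * RTT
= 10000 Mbps * 289 ms
= 10000 * 1e6 * 289 / 1000 bits
= 2890000000 bits
= 361250000 bytes
= 352783.2031 KB
BDP = 2890000000 bits (361250000 bytes)


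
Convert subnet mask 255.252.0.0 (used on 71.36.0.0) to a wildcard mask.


Subnet mask: 255.252.0.0
Wildcard = 255.255.255.255 - subnet mask
255 - 255 = 0
255 - 252 = 3
255 - 0 = 255
255 - 0 = 255
Wildcard: 0.3.255.255


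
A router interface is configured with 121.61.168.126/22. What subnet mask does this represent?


/22 means 22 network bits, 10 host bits
Binary: 11111111111111111111110000000000
Mask: 255.255.252.0


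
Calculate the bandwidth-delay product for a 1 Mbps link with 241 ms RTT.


BDP = bandwidth * RTT
= 1 Mbps * 241 ms
= 1 * 1e6 * 241 / 1000 bits
= 241000 bits
= 30125 bytes
= 29.4189 KB
BDP = 241000 bits (30125 bytes)


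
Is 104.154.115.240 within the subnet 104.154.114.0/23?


Subnet network: 104.154.114.0
Test IP AND mask: 104.154.114.0
Yes, 104.154.115.240 is in 104.154.114.0/23


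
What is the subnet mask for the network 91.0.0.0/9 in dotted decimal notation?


/9 means 9 network bits, 23 host bits
Binary: 11111111100000000000000000000000
Mask: 255.128.0.0


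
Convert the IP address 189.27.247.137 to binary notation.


189 = 10111101
27 = 00011011
247 = 11110111
137 = 10001001
Binary: 10111101.00011011.11110111.10001001


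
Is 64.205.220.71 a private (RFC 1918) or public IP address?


RFC 1918 private ranges:
  10.0.0.0/8 (10.0.0.0 - 10.255.255.255)
  172.16.0.0/12 (172.16.0.0 - 172.31.255.255)
  192.168.0.0/16 (192.168.0.0 - 192.168.255.255)
Public (not in any RFC 1918 range)


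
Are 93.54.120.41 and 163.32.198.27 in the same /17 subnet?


Mask: 255.255.128.0
93.54.120.41 AND mask = 93.54.0.0
163.32.198.27 AND mask = 163.32.128.0
No, different subnets (93.54.0.0 vs 163.32.128.0)


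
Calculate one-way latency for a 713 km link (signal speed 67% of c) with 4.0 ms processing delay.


Speed = 0.67 * 3e5 km/s = 201000 km/s
Propagation delay = 713 / 201000 = 0.0035 s = 3.5473 ms
Processing delay = 4.0 ms
Total one-way latency = 7.5473 ms


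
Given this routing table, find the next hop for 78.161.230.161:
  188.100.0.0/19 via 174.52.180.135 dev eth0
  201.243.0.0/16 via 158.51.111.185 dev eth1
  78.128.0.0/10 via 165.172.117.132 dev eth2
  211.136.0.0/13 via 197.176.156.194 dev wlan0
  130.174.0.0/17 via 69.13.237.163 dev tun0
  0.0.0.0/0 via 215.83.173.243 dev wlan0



Longest prefix match for 78.161.230.161:
  /19 188.100.0.0: no
  /16 201.243.0.0: no
  /10 78.128.0.0: MATCH
  /13 211.136.0.0: no
  /17 130.174.0.0: no
  /0 0.0.0.0: MATCH
Selected: next-hop 165.172.117.132 via eth2 (matched /10)


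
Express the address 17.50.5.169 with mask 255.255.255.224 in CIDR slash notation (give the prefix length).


Binary: 11111111.11111111.11111111.11100000
Count leading 1s
Prefix: /27


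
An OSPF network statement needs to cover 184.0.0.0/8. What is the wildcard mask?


Subnet mask: 255.0.0.0
Wildcard = 255.255.255.255 - subnet mask
255 - 255 = 0
255 - 0 = 255
255 - 0 = 255
255 - 0 = 255
Wildcard: 0.255.255.255


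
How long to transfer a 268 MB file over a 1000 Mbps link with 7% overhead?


Effective throughput = 1000 * (1 - 7/100) = 930.0 Mbps
File size in Mb = 268 * 8 = 2144 Mb
Time = 2144 / 930.0
Time = 2.3054 seconds


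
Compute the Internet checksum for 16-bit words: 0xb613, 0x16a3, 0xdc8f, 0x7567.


Sum all words (with carry folding):
+ 0xb613 = 0xb613
+ 0x16a3 = 0xccb6
+ 0xdc8f = 0xa946
+ 0x7567 = 0x1eae
One's complement: ~0x1eae
Checksum = 0xe151


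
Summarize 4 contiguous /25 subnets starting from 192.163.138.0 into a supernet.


Original prefix: /25
Number of subnets: 4 = 2^2
New prefix = 25 - 2 = 23
Supernet: 192.163.138.0/23


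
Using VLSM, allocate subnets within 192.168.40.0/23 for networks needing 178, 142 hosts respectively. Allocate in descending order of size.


178 hosts -> /24 (254 usable): 192.168.40.0/24
142 hosts -> /24 (254 usable): 192.168.41.0/24
Allocation: 192.168.40.0/24 (178 hosts, 254 usable); 192.168.41.0/24 (142 hosts, 254 usable)


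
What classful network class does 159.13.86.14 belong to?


First octet: 159
Binary: 10011111
10xxxxxx -> Class B (128-191)
Class B, default mask 255.255.0.0 (/16)


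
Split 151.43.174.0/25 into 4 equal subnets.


New prefix = 25 + 2 = 27
Each subnet has 32 addresses
  151.43.174.0/27
  151.43.174.32/27
  151.43.174.64/27
  151.43.174.96/27
Subnets: 151.43.174.0/27, 151.43.174.32/27, 151.43.174.64/27, 151.43.174.96/27


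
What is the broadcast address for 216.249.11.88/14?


Network: 216.248.0.0/14
Host bits = 18
Set all host bits to 1:
Broadcast: 216.251.255.255


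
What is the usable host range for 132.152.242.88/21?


Network: 132.152.240.0
Broadcast: 132.152.247.255
First usable = network + 1
Last usable = broadcast - 1
Range: 132.152.240.1 to 132.152.247.254


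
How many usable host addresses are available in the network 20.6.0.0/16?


Host bits = 32 - 16 = 16
Total addresses = 2^16 = 65536
Usable = total - 2 (network and broadcast)
Usable hosts: 65534


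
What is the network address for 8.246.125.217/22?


IP:   00001000.11110110.01111101.11011001
Mask: 11111111.11111111.11111100.00000000
AND operation:
Net:  00001000.11110110.01111100.00000000
Network: 8.246.124.0/22


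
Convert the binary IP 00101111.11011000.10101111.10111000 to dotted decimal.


00101111 = 47
11011000 = 216
10101111 = 175
10111000 = 184
IP: 47.216.175.184


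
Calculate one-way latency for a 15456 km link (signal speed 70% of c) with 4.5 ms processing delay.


Speed = 0.7 * 3e5 km/s = 210000 km/s
Propagation delay = 15456 / 210000 = 0.0736 s = 73.6 ms
Processing delay = 4.5 ms
Total one-way latency = 78.1 ms


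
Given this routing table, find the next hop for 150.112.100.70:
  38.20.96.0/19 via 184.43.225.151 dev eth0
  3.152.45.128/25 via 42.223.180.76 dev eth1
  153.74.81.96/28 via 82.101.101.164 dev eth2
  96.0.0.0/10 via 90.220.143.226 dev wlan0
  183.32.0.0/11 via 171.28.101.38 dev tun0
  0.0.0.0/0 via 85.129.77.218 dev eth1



Longest prefix match for 150.112.100.70:
  /19 38.20.96.0: no
  /25 3.152.45.128: no
  /28 153.74.81.96: no
  /10 96.0.0.0: no
  /11 183.32.0.0: no
  /0 0.0.0.0: MATCH
Selected: next-hop 85.129.77.218 via eth1 (matched /0)


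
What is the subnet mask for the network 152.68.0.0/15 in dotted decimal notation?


/15 means 15 network bits, 17 host bits
Binary: 11111111111111100000000000000000
Mask: 255.254.0.0


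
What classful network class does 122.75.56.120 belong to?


First octet: 122
Binary: 01111010
0xxxxxxx -> Class A (1-126)
Class A, default mask 255.0.0.0 (/8)


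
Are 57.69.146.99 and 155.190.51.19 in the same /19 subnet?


Mask: 255.255.224.0
57.69.146.99 AND mask = 57.69.128.0
155.190.51.19 AND mask = 155.190.32.0
No, different subnets (57.69.128.0 vs 155.190.32.0)


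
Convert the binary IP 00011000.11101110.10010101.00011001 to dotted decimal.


00011000 = 24
11101110 = 238
10010101 = 149
00011001 = 25
IP: 24.238.149.25


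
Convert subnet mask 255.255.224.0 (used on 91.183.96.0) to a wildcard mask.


Subnet mask: 255.255.224.0
Wildcard = 255.255.255.255 - subnet mask
255 - 255 = 0
255 - 255 = 0
255 - 224 = 31
255 - 0 = 255
Wildcard: 0.0.31.255


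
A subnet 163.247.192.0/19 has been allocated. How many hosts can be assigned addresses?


Host bits = 32 - 19 = 13
Total addresses = 2^13 = 8192
Usable = total - 2 (network and broadcast)
Usable hosts: 8190


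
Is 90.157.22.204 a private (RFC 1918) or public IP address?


RFC 1918 private ranges:
  10.0.0.0/8 (10.0.0.0 - 10.255.255.255)
  172.16.0.0/12 (172.16.0.0 - 172.31.255.255)
  192.168.0.0/16 (192.168.0.0 - 192.168.255.255)
Public (not in any RFC 1918 range)


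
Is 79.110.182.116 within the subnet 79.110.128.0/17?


Subnet network: 79.110.128.0
Test IP AND mask: 79.110.128.0
Yes, 79.110.182.116 is in 79.110.128.0/17


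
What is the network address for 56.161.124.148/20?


IP:   00111000.10100001.01111100.10010100
Mask: 11111111.11111111.11110000.00000000
AND operation:
Net:  00111000.10100001.01110000.00000000
Network: 56.161.112.0/20


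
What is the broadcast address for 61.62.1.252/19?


Network: 61.62.0.0/19
Host bits = 13
Set all host bits to 1:
Broadcast: 61.62.31.255


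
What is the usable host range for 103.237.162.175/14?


Network: 103.236.0.0
Broadcast: 103.239.255.255
First usable = network + 1
Last usable = broadcast - 1
Range: 103.236.0.1 to 103.239.255.254


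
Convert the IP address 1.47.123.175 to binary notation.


1 = 00000001
47 = 00101111
123 = 01111011
175 = 10101111
Binary: 00000001.00101111.01111011.10101111
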